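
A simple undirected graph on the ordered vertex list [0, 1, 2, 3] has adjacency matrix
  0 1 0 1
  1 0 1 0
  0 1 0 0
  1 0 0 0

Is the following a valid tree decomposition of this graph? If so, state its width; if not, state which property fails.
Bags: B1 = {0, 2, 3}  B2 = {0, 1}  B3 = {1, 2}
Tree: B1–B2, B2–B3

A tree decomposition must satisfy three properties: every vertex lies in some bag; for every edge, both endpoints lie together in some bag; and for every vertex, the bags containing it form a connected subtree. Here bags containing vertex 2 are not connected in the tree, so the decomposition is invalid.

No — bags containing vertex 2 are not connected in the tree.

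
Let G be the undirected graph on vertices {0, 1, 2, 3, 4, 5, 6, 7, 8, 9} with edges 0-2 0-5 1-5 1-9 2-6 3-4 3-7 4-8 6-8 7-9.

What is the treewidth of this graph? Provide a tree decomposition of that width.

Treewidth 2.
One optimal decomposition is:
Bags: B1 = {1, 5, 9}  B2 = {0, 5, 9}  B3 = {0, 2, 9}  B4 = {2, 6, 9}  B5 = {6, 8, 9}  B6 = {4, 8, 9}  B7 = {3, 4, 9}  B8 = {3, 7, 9}
Tree: B1–B2, B2–B3, B3–B4, B4–B5, B5–B6, B6–B7, B7–B8

Each bag holds 3 vertices, so the decomposition has width 2, which upper-bounds the treewidth. Since 9–1–5–0–2–6–8–4–3–7–9 is a cycle in G, G is not acyclic. Forests are exactly the graphs of treewidth ≤ 1, so tw(G) ≥ 2. The upper and lower bounds meet at 2, so that is the treewidth.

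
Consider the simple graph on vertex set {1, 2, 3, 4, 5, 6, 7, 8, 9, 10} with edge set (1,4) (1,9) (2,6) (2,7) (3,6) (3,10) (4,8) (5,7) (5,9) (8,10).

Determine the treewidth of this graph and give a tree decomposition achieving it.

Treewidth 2.
One optimal decomposition is:
Bags: B1 = {2, 3, 6}  B2 = {2, 3, 7}  B3 = {3, 5, 7}  B4 = {3, 5, 9}  B5 = {1, 3, 9}  B6 = {1, 3, 4}  B7 = {3, 4, 8}  B8 = {3, 8, 10}
Tree: B1–B2, B2–B3, B3–B4, B4–B5, B5–B6, B6–B7, B7–B8

Each bag holds 3 vertices, so the decomposition has width 2, which upper-bounds the treewidth. The edges 3–6–2–7–5–9–1–4–8–10–3 form a cycle, so G is not a tree and its treewidth is at least 2. The upper and lower bounds meet at 2, so that is the treewidth.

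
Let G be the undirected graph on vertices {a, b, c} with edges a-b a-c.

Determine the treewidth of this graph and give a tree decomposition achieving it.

Treewidth 1.
One such decomposition:
Bags: B1 = {a, b}  B2 = {a, c}
Tree: B1–B2

The largest bag has 2 vertices, giving width 1; this decomposition certifies tw(G) ≤ 1. G has an edge, so its treewidth is at least 1. Therefore the treewidth is 1.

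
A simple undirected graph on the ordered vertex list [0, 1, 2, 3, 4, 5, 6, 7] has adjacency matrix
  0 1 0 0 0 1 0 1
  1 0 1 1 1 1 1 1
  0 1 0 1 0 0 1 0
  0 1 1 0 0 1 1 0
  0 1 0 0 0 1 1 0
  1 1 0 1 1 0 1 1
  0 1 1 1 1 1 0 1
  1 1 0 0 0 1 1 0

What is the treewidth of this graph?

A width-3 tree decomposition is:
Bags: B1 = {1, 5, 6, 7}  B2 = {1, 3, 5, 6}  B3 = {1, 2, 3, 6}  B4 = {0, 1, 5, 7}  B5 = {1, 4, 5, 6}
Tree: B1–B2, B2–B3, B1–B4, B2–B5
Every bag has size at most 4, so the width is 4 − 1 = 3 and tw(G) ≤ 3. For the lower bound, the 4 vertices {1, 2, 3, 6} are pairwise adjacent, and any tree decomposition puts a clique entirely inside one bag — forcing width ≥ 3. The upper and lower bounds meet at 3, so that is the treewidth.

3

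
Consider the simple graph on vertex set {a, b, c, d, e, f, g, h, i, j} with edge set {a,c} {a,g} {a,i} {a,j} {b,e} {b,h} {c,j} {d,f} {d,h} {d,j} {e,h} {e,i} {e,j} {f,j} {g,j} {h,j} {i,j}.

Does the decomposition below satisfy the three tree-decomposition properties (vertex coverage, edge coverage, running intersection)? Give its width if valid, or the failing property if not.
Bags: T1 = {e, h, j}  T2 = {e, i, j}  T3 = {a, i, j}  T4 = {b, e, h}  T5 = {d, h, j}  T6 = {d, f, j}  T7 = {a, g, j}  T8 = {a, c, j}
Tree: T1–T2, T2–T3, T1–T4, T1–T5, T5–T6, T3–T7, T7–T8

Checking the three conditions: (i) the bags cover all of {a, b, c, d, e, f, g, h, i, j}; (ii) for each edge, some bag contains both endpoints; (iii) the bags containing any fixed vertex form a subtree. All hold, so the decomposition is valid with width 3 − 1 = 2.

Yes; width 2.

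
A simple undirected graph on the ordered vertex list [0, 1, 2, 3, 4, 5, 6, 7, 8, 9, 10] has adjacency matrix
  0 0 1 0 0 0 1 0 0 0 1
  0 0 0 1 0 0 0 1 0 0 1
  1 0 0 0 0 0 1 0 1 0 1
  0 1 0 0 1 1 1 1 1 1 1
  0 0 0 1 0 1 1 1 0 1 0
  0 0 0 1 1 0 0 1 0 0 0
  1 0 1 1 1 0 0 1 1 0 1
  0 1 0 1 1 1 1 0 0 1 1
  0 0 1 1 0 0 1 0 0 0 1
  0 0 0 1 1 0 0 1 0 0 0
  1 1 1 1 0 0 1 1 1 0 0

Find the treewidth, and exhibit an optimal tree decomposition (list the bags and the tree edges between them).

Every bag has size at most 4, so the width is 4 − 1 = 3 and tw(G) ≤ 3. For the lower bound, the 4 vertices {0, 2, 6, 10} are pairwise adjacent, and any tree decomposition puts a clique entirely inside one bag — forcing width ≥ 3. Combining the bounds, tw(G) = 3.

Treewidth 3.
One optimal decomposition is:
Bags: B1 = {3, 4, 6, 7}  B2 = {3, 6, 7, 10}  B3 = {3, 4, 7, 9}  B4 = {3, 6, 8, 10}  B5 = {1, 3, 7, 10}  B6 = {2, 6, 8, 10}  B7 = {3, 4, 5, 7}  B8 = {0, 2, 6, 10}
Tree: B1–B2, B1–B3, B2–B4, B2–B5, B4–B6, B1–B7, B6–B8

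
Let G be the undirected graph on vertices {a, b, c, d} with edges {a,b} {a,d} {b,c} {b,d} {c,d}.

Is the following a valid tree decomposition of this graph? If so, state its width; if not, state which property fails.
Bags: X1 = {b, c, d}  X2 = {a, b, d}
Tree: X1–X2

Checking the three conditions: (i) the bags cover all of {a, b, c, d}; (ii) for each edge, some bag contains both endpoints; (iii) the bags containing any fixed vertex form a subtree. All hold, so the decomposition is valid with width 3 − 1 = 2.

Yes; width 2.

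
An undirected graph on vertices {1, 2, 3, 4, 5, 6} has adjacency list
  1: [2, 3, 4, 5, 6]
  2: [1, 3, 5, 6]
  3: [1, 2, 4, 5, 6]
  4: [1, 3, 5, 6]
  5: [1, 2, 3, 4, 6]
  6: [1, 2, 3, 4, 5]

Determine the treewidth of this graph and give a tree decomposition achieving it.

Treewidth 4.
Bags: B1 = {1, 3, 4, 5, 6}  B2 = {1, 2, 3, 5, 6}
Tree: B1–B2

Every bag has size at most 5, so the width is 5 − 1 = 4 and tw(G) ≤ 4. Conversely, {1, 2, 3, 5, 6} is a clique of size 5, and the vertices of any clique must share a bag in every tree decomposition; so some bag has ≥ 5 vertices and tw(G) ≥ 4. Therefore the treewidth is 4.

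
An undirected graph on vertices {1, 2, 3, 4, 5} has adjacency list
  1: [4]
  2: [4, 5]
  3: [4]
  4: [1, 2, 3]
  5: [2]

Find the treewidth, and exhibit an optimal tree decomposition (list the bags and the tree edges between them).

Every bag has size at most 2, so the width is 2 − 1 = 1 and tw(G) ≤ 1. G has an edge, so its treewidth is at least 1. Hence tw(G) = 1 exactly.

Treewidth 1.
One optimal decomposition is:
Bags: B1 = {2, 4}  B2 = {3, 4}  B3 = {2, 5}  B4 = {1, 4}
Tree: B1–B2, B1–B3, B1–B4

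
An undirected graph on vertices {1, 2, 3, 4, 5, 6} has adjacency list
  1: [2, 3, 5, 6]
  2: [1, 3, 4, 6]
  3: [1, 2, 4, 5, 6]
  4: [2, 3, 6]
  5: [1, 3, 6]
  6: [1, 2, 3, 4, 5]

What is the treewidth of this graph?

A width-3 tree decomposition is:
Bags: B1 = {1, 2, 3, 6}  B2 = {2, 3, 4, 6}  B3 = {1, 3, 5, 6}
Tree: B1–B2, B1–B3
Every bag has size at most 4, so the width is 4 − 1 = 3 and tw(G) ≤ 3. On the other hand G contains the 4-clique {1, 2, 3, 6}. A clique must lie in a single bag of any decomposition, so no decomposition can have width below 3. Combining the bounds, tw(G) = 3.

3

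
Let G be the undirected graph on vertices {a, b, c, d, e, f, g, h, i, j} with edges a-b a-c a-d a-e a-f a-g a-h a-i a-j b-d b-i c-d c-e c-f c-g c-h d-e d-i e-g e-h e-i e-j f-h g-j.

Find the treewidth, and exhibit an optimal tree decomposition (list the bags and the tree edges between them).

Treewidth 3.
One optimal decomposition is:
Bags: B1 = {a, c, e, h}  B2 = {a, c, d, e}  B3 = {a, c, f, h}  B4 = {a, c, e, g}  B5 = {a, e, g, j}  B6 = {a, d, e, i}  B7 = {a, b, d, i}
Tree: B1–B2, B1–B3, B2–B4, B4–B5, B2–B6, B6–B7

Each bag holds 4 vertices, so the decomposition has width 3, which upper-bounds the treewidth. On the other hand G contains the 4-clique {a, e, g, j}. A clique must lie in a single bag of any decomposition, so no decomposition can have width below 3. Therefore the treewidth is 3.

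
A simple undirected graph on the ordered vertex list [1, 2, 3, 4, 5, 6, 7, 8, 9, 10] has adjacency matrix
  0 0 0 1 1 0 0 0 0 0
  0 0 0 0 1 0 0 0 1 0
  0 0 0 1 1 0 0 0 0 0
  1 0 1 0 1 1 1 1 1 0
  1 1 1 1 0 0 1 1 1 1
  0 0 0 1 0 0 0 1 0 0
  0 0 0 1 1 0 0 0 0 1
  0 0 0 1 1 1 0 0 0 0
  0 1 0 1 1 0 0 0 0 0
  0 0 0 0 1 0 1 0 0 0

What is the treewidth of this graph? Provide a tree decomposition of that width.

Every bag has size at most 3, so the width is 3 − 1 = 2 and tw(G) ≤ 2. On the other hand G contains the 3-clique {2, 5, 9}. A clique must lie in a single bag of any decomposition, so no decomposition can have width below 2. Combining the bounds, tw(G) = 2.

Treewidth 2.
One optimal decomposition is:
Bags: B1 = {4, 5, 9}  B2 = {4, 5, 8}  B3 = {1, 4, 5}  B4 = {4, 5, 7}  B5 = {5, 7, 10}  B6 = {4, 6, 8}  B7 = {2, 5, 9}  B8 = {3, 4, 5}
Tree: B1–B2, B1–B3, B3–B4, B4–B5, B2–B6, B1–B7, B3–B8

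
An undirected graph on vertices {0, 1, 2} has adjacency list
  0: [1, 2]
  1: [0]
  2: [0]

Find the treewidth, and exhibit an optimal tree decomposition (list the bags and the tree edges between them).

Each bag holds 2 vertices, so the decomposition has width 1, which upper-bounds the treewidth. Since G has at least one edge (e.g. 0–2), it is not an edgeless graph, so tw(G) ≥ 1. Therefore the treewidth is 1.

Treewidth 1.
One optimal decomposition is:
Bags: B1 = {0, 2}  B2 = {0, 1}
Tree: B1–B2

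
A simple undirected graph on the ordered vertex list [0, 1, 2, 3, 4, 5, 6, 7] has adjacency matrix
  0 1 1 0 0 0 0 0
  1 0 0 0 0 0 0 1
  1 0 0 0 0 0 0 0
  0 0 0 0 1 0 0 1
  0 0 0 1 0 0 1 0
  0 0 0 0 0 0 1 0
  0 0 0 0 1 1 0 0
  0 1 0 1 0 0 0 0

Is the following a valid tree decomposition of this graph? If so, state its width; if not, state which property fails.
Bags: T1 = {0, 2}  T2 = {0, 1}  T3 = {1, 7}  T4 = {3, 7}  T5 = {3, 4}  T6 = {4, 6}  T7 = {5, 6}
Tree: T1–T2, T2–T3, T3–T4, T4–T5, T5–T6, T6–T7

Yes; width 1.

Every vertex of G appears in some bag (union = {0, 1, 2, 3, 4, 5, 6, 7}); every edge is covered by a bag; and for each vertex v the set of bags containing v is connected in the bag tree. The decomposition is therefore valid. The largest bag has 2 vertices, so the width is 1.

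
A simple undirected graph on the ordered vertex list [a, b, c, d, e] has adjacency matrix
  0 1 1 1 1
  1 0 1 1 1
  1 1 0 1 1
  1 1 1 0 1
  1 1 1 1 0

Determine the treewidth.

A width-4 tree decomposition is:
Bags: B1 = {a, b, c, d, e}
Tree: (single bag)
A single bag containing all 5 vertices is trivially a valid decomposition of width 4. For the lower bound, the 5 vertices {a, b, c, d, e} are pairwise adjacent, and any tree decomposition puts a clique entirely inside one bag — forcing width ≥ 4. Hence tw(G) = 4 exactly.

4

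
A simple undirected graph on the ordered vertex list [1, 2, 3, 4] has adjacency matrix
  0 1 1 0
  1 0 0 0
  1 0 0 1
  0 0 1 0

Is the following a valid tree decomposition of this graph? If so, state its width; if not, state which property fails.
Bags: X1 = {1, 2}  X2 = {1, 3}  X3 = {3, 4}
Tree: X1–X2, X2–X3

Yes; width 1.

Checking the three conditions: (i) the bags cover all of {1, 2, 3, 4}; (ii) for each edge, some bag contains both endpoints; (iii) the bags containing any fixed vertex form a subtree. All hold, so the decomposition is valid with width 2 − 1 = 1.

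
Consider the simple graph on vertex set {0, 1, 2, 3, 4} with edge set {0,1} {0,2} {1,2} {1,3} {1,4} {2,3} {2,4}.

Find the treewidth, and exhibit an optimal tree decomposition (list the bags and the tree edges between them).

Every bag has size at most 3, so the width is 3 − 1 = 2 and tw(G) ≤ 2. For the lower bound, the 3 vertices {0, 1, 2} are pairwise adjacent, and any tree decomposition puts a clique entirely inside one bag — forcing width ≥ 2. Combining the bounds, tw(G) = 2.

Treewidth 2.
One such decomposition:
Bags: B1 = {1, 2, 3}  B2 = {1, 2, 4}  B3 = {0, 1, 2}
Tree: B1–B2, B2–B3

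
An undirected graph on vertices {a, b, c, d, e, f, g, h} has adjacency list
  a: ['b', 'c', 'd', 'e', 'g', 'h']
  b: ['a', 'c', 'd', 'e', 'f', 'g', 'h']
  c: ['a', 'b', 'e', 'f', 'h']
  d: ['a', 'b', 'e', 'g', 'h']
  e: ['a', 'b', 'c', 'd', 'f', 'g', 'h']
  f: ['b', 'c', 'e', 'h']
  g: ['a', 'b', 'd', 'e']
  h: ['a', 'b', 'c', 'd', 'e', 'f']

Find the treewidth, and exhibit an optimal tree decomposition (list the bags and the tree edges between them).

Treewidth 4.
One such decomposition:
Bags: B1 = {a, b, d, e, h}  B2 = {a, b, c, e, h}  B3 = {a, b, d, e, g}  B4 = {b, c, e, f, h}
Tree: B1–B2, B1–B3, B2–B4

Each bag holds 5 vertices, so the decomposition has width 4, which upper-bounds the treewidth. On the other hand G contains the 5-clique {a, b, d, e, g}. A clique must lie in a single bag of any decomposition, so no decomposition can have width below 4. Therefore the treewidth is 4.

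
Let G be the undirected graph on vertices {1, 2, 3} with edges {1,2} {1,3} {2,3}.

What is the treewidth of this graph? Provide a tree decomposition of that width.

Treewidth 2.
One optimal decomposition is:
Bags: B1 = {1, 2, 3}
Tree: (single bag)

With just one bag of size 3, the width is 3 − 1 = 2, so tw(G) ≤ 2. For the lower bound, the 3 vertices {1, 2, 3} are pairwise adjacent, and any tree decomposition puts a clique entirely inside one bag — forcing width ≥ 2. Combining the bounds, tw(G) = 2.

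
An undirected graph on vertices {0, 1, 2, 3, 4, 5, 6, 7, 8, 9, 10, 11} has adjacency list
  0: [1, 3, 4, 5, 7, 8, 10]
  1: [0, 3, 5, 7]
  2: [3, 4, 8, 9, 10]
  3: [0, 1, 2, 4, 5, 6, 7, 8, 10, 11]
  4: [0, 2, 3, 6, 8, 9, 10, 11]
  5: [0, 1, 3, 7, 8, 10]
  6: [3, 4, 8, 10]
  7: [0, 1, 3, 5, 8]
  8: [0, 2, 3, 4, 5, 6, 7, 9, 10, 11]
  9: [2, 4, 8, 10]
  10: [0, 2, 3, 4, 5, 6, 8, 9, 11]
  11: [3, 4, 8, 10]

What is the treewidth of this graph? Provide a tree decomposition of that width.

Treewidth 4.
One such decomposition:
Bags: B1 = {2, 4, 8, 9, 10}  B2 = {2, 3, 4, 8, 10}  B3 = {0, 3, 4, 8, 10}  B4 = {0, 3, 5, 8, 10}  B5 = {3, 4, 6, 8, 10}  B6 = {0, 3, 5, 7, 8}  B7 = {3, 4, 8, 10, 11}  B8 = {0, 1, 3, 5, 7}
Tree: B1–B2, B2–B3, B3–B4, B2–B5, B4–B6, B2–B7, B6–B8

Every bag has size at most 5, so the width is 5 − 1 = 4 and tw(G) ≤ 4. For the lower bound, the 5 vertices {2, 4, 8, 9, 10} are pairwise adjacent, and any tree decomposition puts a clique entirely inside one bag — forcing width ≥ 4. The upper and lower bounds meet at 4, so that is the treewidth.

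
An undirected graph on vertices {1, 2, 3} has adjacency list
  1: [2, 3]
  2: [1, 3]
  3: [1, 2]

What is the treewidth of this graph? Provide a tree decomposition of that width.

A single bag containing all 3 vertices is trivially a valid decomposition of width 2. For the lower bound, the 3 vertices {1, 2, 3} are pairwise adjacent, and any tree decomposition puts a clique entirely inside one bag — forcing width ≥ 2. Combining the bounds, tw(G) = 2.

Treewidth 2.
Bags: B1 = {1, 2, 3}
Tree: (single bag)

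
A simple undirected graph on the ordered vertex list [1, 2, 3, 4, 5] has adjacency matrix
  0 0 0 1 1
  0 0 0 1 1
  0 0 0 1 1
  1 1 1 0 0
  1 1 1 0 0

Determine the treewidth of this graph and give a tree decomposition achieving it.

Treewidth 2.
One such decomposition:
Bags: B1 = {1, 4, 5}  B2 = {3, 4, 5}  B3 = {2, 4, 5}
Tree: B1–B2, B2–B3

The largest bag has 3 vertices, giving width 2; this decomposition certifies tw(G) ≤ 2. The edges 1–5–3–4–1 form a cycle, so G is not a tree and its treewidth is at least 2. Therefore the treewidth is 2.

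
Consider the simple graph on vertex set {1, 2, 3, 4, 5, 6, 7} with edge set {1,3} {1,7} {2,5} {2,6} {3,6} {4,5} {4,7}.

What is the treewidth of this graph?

2

A width-2 tree decomposition is:
Bags: B1 = {1, 3, 7}  B2 = {3, 4, 7}  B3 = {3, 4, 5}  B4 = {2, 3, 5}  B5 = {2, 3, 6}
Tree: B1–B2, B2–B3, B3–B4, B4–B5
The largest bag has 3 vertices, giving width 2; this decomposition certifies tw(G) ≤ 2. The edges 3–1–7–4–5–2–6–3 form a cycle, so G is not a tree and its treewidth is at least 2. Hence tw(G) = 2 exactly.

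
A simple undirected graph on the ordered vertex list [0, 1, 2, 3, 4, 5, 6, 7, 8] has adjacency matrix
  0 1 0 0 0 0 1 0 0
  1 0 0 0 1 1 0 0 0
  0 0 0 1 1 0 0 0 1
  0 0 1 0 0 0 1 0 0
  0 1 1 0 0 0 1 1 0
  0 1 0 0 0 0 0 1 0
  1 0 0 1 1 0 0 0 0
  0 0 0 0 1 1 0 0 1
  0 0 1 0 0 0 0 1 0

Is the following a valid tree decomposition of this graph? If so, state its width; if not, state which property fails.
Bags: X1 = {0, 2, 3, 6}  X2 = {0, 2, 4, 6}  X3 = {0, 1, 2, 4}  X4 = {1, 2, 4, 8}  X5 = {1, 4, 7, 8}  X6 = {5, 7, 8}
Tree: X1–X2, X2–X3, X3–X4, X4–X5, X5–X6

No — edge (1,5) lies in no bag.

A tree decomposition must satisfy three properties: every vertex lies in some bag; for every edge, both endpoints lie together in some bag; and for every vertex, the bags containing it form a connected subtree. Here edge (1,5) lies in no bag, so the decomposition is invalid.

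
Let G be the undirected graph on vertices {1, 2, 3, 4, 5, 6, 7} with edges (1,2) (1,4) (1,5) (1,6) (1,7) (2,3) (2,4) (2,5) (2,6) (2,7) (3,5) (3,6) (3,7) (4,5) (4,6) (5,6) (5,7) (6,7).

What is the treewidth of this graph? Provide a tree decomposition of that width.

Every bag has size at most 5, so the width is 5 − 1 = 4 and tw(G) ≤ 4. For the lower bound, the 5 vertices {1, 2, 4, 5, 6} are pairwise adjacent, and any tree decomposition puts a clique entirely inside one bag — forcing width ≥ 4. Hence tw(G) = 4 exactly.

Treewidth 4.
One optimal decomposition is:
Bags: B1 = {2, 3, 5, 6, 7}  B2 = {1, 2, 5, 6, 7}  B3 = {1, 2, 4, 5, 6}
Tree: B1–B2, B2–B3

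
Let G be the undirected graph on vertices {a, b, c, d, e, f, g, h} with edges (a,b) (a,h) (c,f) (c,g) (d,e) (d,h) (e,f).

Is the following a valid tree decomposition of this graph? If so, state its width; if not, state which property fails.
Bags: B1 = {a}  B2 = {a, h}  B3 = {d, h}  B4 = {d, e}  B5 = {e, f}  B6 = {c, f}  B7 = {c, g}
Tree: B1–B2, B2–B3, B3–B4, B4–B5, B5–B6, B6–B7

No — vertex b appears in no bag.

A tree decomposition must satisfy three properties: every vertex lies in some bag; for every edge, both endpoints lie together in some bag; and for every vertex, the bags containing it form a connected subtree. Here vertex b appears in no bag, so the decomposition is invalid.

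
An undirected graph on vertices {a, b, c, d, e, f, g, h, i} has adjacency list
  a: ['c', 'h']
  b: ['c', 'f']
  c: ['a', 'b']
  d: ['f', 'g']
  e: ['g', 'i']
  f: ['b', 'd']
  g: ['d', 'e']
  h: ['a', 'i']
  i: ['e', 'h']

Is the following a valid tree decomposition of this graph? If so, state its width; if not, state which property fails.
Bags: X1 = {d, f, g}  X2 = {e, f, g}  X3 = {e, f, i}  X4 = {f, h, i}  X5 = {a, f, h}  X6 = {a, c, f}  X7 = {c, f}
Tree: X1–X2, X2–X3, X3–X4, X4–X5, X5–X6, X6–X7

A tree decomposition must satisfy three properties: every vertex lies in some bag; for every edge, both endpoints lie together in some bag; and for every vertex, the bags containing it form a connected subtree. Here vertex b appears in no bag, so the decomposition is invalid.

No — vertex b appears in no bag.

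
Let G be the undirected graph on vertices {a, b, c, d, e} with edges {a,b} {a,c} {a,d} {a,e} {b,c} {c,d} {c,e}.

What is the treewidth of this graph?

A width-2 tree decomposition is:
Bags: B1 = {a, b, c}  B2 = {a, c, e}  B3 = {a, c, d}
Tree: B1–B2, B1–B3
The largest bag has 3 vertices, giving width 2; this decomposition certifies tw(G) ≤ 2. Conversely, {a, c, d} is a clique of size 3, and the vertices of any clique must share a bag in every tree decomposition; so some bag has ≥ 3 vertices and tw(G) ≥ 2. Hence tw(G) = 2 exactly.

2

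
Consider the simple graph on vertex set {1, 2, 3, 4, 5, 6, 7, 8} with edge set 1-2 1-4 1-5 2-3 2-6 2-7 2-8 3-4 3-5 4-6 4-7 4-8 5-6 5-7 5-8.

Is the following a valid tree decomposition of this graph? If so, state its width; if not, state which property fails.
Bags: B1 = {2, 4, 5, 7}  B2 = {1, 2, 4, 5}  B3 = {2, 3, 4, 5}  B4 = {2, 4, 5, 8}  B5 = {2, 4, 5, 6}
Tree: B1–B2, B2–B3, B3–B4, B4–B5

Checking the three conditions: (i) the bags cover all of {1, 2, 3, 4, 5, 6, 7, 8}; (ii) for each edge, some bag contains both endpoints; (iii) the bags containing any fixed vertex form a subtree. All hold, so the decomposition is valid with width 4 − 1 = 3.

Yes; width 3.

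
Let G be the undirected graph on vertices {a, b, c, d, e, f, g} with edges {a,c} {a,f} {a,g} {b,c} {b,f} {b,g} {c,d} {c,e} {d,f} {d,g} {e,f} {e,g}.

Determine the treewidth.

A width-3 tree decomposition is:
Bags: B1 = {b, c, f, g}  B2 = {a, c, f, g}  B3 = {c, e, f, g}  B4 = {c, d, f, g}
Tree: B1–B2, B2–B3, B3–B4
The largest bag has 4 vertices, giving width 3; this decomposition certifies tw(G) ≤ 3. For the lower bound: the 4 vertex sets {b,c}, {a,g}, {f}, {e} are disjoint, each induces a connected subgraph, and every pair is joined by at least one edge of G. Contracting each set to a single vertex therefore yields K_{4} as a minor, and since treewidth is minor-monotone, tw(G) ≥ tw(K_{4}) = 3. Therefore the treewidth is 3.

3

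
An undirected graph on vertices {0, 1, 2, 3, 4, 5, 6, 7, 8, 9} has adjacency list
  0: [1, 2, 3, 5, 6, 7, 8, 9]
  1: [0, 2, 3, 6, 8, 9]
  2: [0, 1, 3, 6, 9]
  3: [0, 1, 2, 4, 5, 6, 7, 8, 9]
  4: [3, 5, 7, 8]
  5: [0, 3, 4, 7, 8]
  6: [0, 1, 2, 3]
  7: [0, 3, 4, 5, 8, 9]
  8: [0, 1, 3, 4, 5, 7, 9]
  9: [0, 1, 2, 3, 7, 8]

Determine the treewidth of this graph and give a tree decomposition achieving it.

The largest bag has 5 vertices, giving width 4; this decomposition certifies tw(G) ≤ 4. Conversely, {0, 1, 3, 8, 9} is a clique of size 5, and the vertices of any clique must share a bag in every tree decomposition; so some bag has ≥ 5 vertices and tw(G) ≥ 4. Therefore the treewidth is 4.

Treewidth 4.
One such decomposition:
Bags: B1 = {0, 1, 3, 8, 9}  B2 = {0, 3, 7, 8, 9}  B3 = {0, 1, 2, 3, 9}  B4 = {0, 3, 5, 7, 8}  B5 = {0, 1, 2, 3, 6}  B6 = {3, 4, 5, 7, 8}
Tree: B1–B2, B1–B3, B2–B4, B3–B5, B4–B6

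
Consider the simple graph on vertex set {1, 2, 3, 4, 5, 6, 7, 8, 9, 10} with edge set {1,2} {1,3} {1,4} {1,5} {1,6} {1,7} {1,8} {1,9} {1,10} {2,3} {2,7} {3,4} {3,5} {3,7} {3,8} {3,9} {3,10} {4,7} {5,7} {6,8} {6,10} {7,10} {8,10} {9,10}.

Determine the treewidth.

3

A width-3 tree decomposition is:
Bags: B1 = {1, 2, 3, 7}  B2 = {1, 3, 4, 7}  B3 = {1, 3, 7, 10}  B4 = {1, 3, 9, 10}  B5 = {1, 3, 5, 7}  B6 = {1, 3, 8, 10}  B7 = {1, 6, 8, 10}
Tree: B1–B2, B2–B3, B3–B4, B3–B5, B4–B6, B6–B7
The largest bag has 4 vertices, giving width 3; this decomposition certifies tw(G) ≤ 3. On the other hand G contains the 4-clique {1, 3, 8, 10}. A clique must lie in a single bag of any decomposition, so no decomposition can have width below 3. Therefore the treewidth is 3.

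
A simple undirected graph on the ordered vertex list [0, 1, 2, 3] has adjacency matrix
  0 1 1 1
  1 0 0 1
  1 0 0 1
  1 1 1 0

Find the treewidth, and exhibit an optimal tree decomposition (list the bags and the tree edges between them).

Treewidth 2.
Bags: B1 = {0, 1, 3}  B2 = {0, 2, 3}
Tree: B1–B2

The largest bag has 3 vertices, giving width 2; this decomposition certifies tw(G) ≤ 2. On the other hand G contains the 3-clique {0, 1, 3}. A clique must lie in a single bag of any decomposition, so no decomposition can have width below 2. Hence tw(G) = 2 exactly.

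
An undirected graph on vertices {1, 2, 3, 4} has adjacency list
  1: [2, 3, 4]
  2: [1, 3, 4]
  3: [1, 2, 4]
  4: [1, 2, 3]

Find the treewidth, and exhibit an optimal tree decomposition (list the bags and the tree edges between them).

Treewidth 3.
One optimal decomposition is:
Bags: B1 = {1, 2, 3, 4}
Tree: (single bag)

With just one bag of size 4, the width is 4 − 1 = 3, so tw(G) ≤ 3. Conversely, {1, 2, 3, 4} is a clique of size 4, and the vertices of any clique must share a bag in every tree decomposition; so some bag has ≥ 4 vertices and tw(G) ≥ 3. The upper and lower bounds meet at 3, so that is the treewidth.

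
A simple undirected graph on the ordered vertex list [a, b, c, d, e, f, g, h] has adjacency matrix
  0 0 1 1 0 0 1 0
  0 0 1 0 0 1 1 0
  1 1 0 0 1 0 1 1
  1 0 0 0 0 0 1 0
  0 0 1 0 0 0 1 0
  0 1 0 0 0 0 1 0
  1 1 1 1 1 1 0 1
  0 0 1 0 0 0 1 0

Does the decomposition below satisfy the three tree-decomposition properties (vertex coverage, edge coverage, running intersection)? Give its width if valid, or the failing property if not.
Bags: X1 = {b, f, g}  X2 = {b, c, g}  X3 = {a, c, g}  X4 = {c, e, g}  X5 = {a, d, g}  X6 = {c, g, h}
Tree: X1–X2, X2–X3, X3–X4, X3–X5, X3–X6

Yes; width 2.

Checking the three conditions: (i) the bags cover all of {a, b, c, d, e, f, g, h}; (ii) for each edge, some bag contains both endpoints; (iii) the bags containing any fixed vertex form a subtree. All hold, so the decomposition is valid with width 3 − 1 = 2.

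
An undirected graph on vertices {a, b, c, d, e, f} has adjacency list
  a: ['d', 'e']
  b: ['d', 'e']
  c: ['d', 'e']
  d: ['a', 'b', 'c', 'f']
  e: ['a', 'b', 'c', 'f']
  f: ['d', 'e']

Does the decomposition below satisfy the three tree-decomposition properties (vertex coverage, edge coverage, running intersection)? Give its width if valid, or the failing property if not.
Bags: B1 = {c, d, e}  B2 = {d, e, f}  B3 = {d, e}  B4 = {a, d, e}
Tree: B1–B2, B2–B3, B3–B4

A tree decomposition must satisfy three properties: every vertex lies in some bag; for every edge, both endpoints lie together in some bag; and for every vertex, the bags containing it form a connected subtree. Here vertex b appears in no bag, so the decomposition is invalid.

No — vertex b appears in no bag.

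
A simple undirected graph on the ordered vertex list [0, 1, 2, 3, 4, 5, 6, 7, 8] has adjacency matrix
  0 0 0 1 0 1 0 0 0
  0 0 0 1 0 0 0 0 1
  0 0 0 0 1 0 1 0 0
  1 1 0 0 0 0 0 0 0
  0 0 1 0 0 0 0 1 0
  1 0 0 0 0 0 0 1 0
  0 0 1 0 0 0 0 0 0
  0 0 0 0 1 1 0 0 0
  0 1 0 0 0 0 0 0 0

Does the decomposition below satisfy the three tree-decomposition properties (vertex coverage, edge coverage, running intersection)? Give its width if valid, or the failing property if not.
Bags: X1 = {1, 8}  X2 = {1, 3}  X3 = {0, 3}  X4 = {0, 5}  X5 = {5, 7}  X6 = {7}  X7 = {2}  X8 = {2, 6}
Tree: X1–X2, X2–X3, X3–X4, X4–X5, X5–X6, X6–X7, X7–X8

No — vertex 4 appears in no bag.

A tree decomposition must satisfy three properties: every vertex lies in some bag; for every edge, both endpoints lie together in some bag; and for every vertex, the bags containing it form a connected subtree. Here vertex 4 appears in no bag, so the decomposition is invalid.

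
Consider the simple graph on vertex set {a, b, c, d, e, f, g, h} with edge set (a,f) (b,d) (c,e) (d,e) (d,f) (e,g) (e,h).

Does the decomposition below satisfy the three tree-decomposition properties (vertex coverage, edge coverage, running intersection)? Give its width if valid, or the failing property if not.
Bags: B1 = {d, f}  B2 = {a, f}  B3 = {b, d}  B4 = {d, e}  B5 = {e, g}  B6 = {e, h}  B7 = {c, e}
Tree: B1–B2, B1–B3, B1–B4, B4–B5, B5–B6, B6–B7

Checking the three conditions: (i) the bags cover all of {a, b, c, d, e, f, g, h}; (ii) for each edge, some bag contains both endpoints; (iii) the bags containing any fixed vertex form a subtree. All hold, so the decomposition is valid with width 2 − 1 = 1.

Yes; width 1.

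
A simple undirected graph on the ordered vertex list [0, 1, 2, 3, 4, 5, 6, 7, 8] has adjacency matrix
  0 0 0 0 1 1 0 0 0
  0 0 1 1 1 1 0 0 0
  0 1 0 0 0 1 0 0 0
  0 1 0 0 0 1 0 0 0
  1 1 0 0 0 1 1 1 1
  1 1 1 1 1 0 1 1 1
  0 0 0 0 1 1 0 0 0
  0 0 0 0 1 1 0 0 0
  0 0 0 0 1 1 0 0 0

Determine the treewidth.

A width-2 tree decomposition is:
Bags: B1 = {1, 3, 5}  B2 = {1, 4, 5}  B3 = {4, 5, 7}  B4 = {4, 5, 8}  B5 = {0, 4, 5}  B6 = {4, 5, 6}  B7 = {1, 2, 5}
Tree: B1–B2, B2–B3, B2–B4, B3–B5, B2–B6, B2–B7
The largest bag has 3 vertices, giving width 2; this decomposition certifies tw(G) ≤ 2. On the other hand G contains the 3-clique {1, 2, 5}. A clique must lie in a single bag of any decomposition, so no decomposition can have width below 2. Combining the bounds, tw(G) = 2.

2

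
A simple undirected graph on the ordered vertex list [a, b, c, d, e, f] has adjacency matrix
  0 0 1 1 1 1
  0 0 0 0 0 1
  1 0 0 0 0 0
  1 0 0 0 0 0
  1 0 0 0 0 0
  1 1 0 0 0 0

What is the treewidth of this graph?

1

A width-1 tree decomposition is:
Bags: B1 = {b, f}  B2 = {a, f}  B3 = {a, d}  B4 = {a, e}  B5 = {a, c}
Tree: B1–B2, B2–B3, B3–B4, B2–B5
The largest bag has 2 vertices, giving width 1; this decomposition certifies tw(G) ≤ 1. Since G has at least one edge (e.g. f–b), it is not an edgeless graph, so tw(G) ≥ 1. The upper and lower bounds meet at 1, so that is the treewidth.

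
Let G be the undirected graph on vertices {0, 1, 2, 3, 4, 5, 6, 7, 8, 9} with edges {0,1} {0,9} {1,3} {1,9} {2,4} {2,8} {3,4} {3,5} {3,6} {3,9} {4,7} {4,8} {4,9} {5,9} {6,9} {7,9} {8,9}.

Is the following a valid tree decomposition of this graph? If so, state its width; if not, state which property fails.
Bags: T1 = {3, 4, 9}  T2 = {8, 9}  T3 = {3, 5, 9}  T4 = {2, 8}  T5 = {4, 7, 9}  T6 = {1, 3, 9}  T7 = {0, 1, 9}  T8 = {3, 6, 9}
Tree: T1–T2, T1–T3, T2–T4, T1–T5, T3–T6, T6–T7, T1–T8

No — edge (4,8) lies in no bag.

A tree decomposition must satisfy three properties: every vertex lies in some bag; for every edge, both endpoints lie together in some bag; and for every vertex, the bags containing it form a connected subtree. Here edge (4,8) lies in no bag, so the decomposition is invalid.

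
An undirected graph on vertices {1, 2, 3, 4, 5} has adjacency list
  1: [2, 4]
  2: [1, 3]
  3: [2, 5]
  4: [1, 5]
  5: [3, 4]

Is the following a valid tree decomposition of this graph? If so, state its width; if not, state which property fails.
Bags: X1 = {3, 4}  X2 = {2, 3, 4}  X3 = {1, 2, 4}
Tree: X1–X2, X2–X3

No — vertex 5 appears in no bag.

A tree decomposition must satisfy three properties: every vertex lies in some bag; for every edge, both endpoints lie together in some bag; and for every vertex, the bags containing it form a connected subtree. Here vertex 5 appears in no bag, so the decomposition is invalid.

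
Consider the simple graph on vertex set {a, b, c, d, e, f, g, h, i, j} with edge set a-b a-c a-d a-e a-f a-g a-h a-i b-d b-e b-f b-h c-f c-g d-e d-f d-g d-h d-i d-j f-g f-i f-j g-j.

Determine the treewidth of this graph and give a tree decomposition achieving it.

Treewidth 3.
One such decomposition:
Bags: B1 = {a, c, f, g}  B2 = {a, d, f, g}  B3 = {a, b, d, f}  B4 = {a, b, d, e}  B5 = {d, f, g, j}  B6 = {a, b, d, h}  B7 = {a, d, f, i}
Tree: B1–B2, B2–B3, B3–B4, B2–B5, B4–B6, B3–B7

The largest bag has 4 vertices, giving width 3; this decomposition certifies tw(G) ≤ 3. Conversely, {d, f, g, j} is a clique of size 4, and the vertices of any clique must share a bag in every tree decomposition; so some bag has ≥ 4 vertices and tw(G) ≥ 3. Therefore the treewidth is 3.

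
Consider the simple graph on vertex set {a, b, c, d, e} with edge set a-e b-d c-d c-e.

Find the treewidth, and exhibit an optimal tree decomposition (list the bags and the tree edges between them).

Treewidth 1.
One such decomposition:
Bags: B1 = {a, e}  B2 = {c, e}  B3 = {c, d}  B4 = {b, d}
Tree: B1–B2, B2–B3, B3–B4

The largest bag has 2 vertices, giving width 1; this decomposition certifies tw(G) ≤ 1. Any graph with an edge has treewidth ≥ 1, and G has the edge a–e. Combining the bounds, tw(G) = 1.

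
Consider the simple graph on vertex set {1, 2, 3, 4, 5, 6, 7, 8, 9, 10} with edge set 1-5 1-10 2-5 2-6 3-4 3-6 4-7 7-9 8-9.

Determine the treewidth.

A width-1 tree decomposition is:
Bags: B1 = {1, 10}  B2 = {1, 5}  B3 = {2, 5}  B4 = {2, 6}  B5 = {3, 6}  B6 = {3, 4}  B7 = {4, 7}  B8 = {7, 9}  B9 = {8, 9}
Tree: B1–B2, B2–B3, B3–B4, B4–B5, B5–B6, B6–B7, B7–B8, B8–B9
Each bag holds 2 vertices, so the decomposition has width 1, which upper-bounds the treewidth. Since G has at least one edge (e.g. 10–1), it is not an edgeless graph, so tw(G) ≥ 1. Hence tw(G) = 1 exactly.

1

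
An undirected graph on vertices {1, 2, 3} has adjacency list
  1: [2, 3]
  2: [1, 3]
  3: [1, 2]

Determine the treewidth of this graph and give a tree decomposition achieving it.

With just one bag of size 3, the width is 3 − 1 = 2, so tw(G) ≤ 2. For the lower bound, the 3 vertices {1, 2, 3} are pairwise adjacent, and any tree decomposition puts a clique entirely inside one bag — forcing width ≥ 2. Therefore the treewidth is 2.

Treewidth 2.
Bags: B1 = {1, 2, 3}
Tree: (single bag)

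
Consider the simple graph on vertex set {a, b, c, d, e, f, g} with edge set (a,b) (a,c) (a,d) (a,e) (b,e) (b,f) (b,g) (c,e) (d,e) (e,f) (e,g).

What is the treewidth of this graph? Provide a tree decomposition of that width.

Treewidth 2.
One optimal decomposition is:
Bags: B1 = {a, b, e}  B2 = {b, e, f}  B3 = {a, d, e}  B4 = {a, c, e}  B5 = {b, e, g}
Tree: B1–B2, B1–B3, B3–B4, B2–B5

Each bag holds 3 vertices, so the decomposition has width 2, which upper-bounds the treewidth. On the other hand G contains the 3-clique {a, d, e}. A clique must lie in a single bag of any decomposition, so no decomposition can have width below 2. The upper and lower bounds meet at 2, so that is the treewidth.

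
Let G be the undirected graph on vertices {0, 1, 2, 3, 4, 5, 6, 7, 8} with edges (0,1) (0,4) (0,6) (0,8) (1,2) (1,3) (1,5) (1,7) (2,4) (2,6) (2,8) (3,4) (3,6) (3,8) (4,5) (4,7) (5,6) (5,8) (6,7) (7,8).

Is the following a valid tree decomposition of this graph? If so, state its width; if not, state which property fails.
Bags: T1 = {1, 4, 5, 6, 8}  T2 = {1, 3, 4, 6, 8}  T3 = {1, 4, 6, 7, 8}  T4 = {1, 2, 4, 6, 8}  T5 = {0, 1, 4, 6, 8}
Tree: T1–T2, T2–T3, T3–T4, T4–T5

Yes; width 4.

Vertex coverage: the bags together contain {0, 1, 2, 3, 4, 5, 6, 7, 8}, the full vertex set. Edge coverage: each edge of G has both endpoints in at least one bag. Running intersection: for every vertex, the bags containing it form a connected subtree. All three properties hold, so this is a valid tree decomposition of width max|bag| − 1 = 4, and hence tw(G) ≤ 4.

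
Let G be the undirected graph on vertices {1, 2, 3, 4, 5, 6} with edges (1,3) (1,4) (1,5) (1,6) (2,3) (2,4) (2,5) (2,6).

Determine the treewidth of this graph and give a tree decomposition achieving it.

The largest bag has 3 vertices, giving width 2; this decomposition certifies tw(G) ≤ 2. The edges 6–1–4–2–6 form a cycle, so G is not a tree and its treewidth is at least 2. Therefore the treewidth is 2.

Treewidth 2.
One optimal decomposition is:
Bags: B1 = {1, 2, 6}  B2 = {1, 2, 4}  B3 = {1, 2, 3}  B4 = {1, 2, 5}
Tree: B1–B2, B2–B3, B3–B4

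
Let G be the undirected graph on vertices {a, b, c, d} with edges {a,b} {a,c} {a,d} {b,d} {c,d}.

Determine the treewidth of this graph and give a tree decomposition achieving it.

Treewidth 2.
Bags: B1 = {a, b, d}  B2 = {a, c, d}
Tree: B1–B2

Every bag has size at most 3, so the width is 3 − 1 = 2 and tw(G) ≤ 2. For the lower bound, the 3 vertices {a, c, d} are pairwise adjacent, and any tree decomposition puts a clique entirely inside one bag — forcing width ≥ 2. Hence tw(G) = 2 exactly.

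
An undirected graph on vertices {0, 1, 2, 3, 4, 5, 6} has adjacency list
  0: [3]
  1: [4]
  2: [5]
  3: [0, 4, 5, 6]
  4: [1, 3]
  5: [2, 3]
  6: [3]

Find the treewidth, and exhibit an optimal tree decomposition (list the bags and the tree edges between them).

The largest bag has 2 vertices, giving width 1; this decomposition certifies tw(G) ≤ 1. Since G has at least one edge (e.g. 6–3), it is not an edgeless graph, so tw(G) ≥ 1. Hence tw(G) = 1 exactly.

Treewidth 1.
One optimal decomposition is:
Bags: B1 = {3, 6}  B2 = {3, 5}  B3 = {3, 4}  B4 = {2, 5}  B5 = {1, 4}  B6 = {0, 3}
Tree: B1–B2, B1–B3, B2–B4, B3–B5, B3–B6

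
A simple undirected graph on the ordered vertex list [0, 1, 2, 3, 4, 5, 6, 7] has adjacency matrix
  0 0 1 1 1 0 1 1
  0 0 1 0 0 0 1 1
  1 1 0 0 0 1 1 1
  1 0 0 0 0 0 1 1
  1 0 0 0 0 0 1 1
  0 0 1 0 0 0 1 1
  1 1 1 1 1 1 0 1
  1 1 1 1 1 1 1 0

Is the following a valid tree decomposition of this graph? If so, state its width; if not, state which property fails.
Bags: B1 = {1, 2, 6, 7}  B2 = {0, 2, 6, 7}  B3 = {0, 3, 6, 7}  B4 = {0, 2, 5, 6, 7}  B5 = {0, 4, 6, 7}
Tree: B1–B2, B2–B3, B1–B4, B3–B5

A tree decomposition must satisfy three properties: every vertex lies in some bag; for every edge, both endpoints lie together in some bag; and for every vertex, the bags containing it form a connected subtree. Here bags containing vertex 0 are not connected in the tree, so the decomposition is invalid.

No — bags containing vertex 0 are not connected in the tree.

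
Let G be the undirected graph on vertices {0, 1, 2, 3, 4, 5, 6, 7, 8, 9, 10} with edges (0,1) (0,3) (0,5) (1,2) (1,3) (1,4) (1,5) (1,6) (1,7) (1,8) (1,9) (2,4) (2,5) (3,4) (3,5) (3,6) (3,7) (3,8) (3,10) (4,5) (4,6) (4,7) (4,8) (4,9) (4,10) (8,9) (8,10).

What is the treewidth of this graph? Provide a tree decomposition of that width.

Each bag holds 4 vertices, so the decomposition has width 3, which upper-bounds the treewidth. On the other hand G contains the 4-clique {0, 1, 3, 5}. A clique must lie in a single bag of any decomposition, so no decomposition can have width below 3. The upper and lower bounds meet at 3, so that is the treewidth.

Treewidth 3.
Bags: B1 = {1, 4, 8, 9}  B2 = {1, 3, 4, 8}  B3 = {1, 3, 4, 5}  B4 = {1, 3, 4, 7}  B5 = {1, 2, 4, 5}  B6 = {1, 3, 4, 6}  B7 = {3, 4, 8, 10}  B8 = {0, 1, 3, 5}
Tree: B1–B2, B2–B3, B3–B4, B3–B5, B2–B6, B2–B7, B3–B8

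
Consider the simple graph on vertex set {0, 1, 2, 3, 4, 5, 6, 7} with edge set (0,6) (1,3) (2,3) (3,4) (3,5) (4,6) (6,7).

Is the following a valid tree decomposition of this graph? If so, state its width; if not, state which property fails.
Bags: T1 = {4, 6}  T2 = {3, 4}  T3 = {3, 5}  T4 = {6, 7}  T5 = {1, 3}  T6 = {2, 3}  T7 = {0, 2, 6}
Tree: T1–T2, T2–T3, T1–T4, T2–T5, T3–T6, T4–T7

A tree decomposition must satisfy three properties: every vertex lies in some bag; for every edge, both endpoints lie together in some bag; and for every vertex, the bags containing it form a connected subtree. Here bags containing vertex 2 are not connected in the tree, so the decomposition is invalid.

No — bags containing vertex 2 are not connected in the tree.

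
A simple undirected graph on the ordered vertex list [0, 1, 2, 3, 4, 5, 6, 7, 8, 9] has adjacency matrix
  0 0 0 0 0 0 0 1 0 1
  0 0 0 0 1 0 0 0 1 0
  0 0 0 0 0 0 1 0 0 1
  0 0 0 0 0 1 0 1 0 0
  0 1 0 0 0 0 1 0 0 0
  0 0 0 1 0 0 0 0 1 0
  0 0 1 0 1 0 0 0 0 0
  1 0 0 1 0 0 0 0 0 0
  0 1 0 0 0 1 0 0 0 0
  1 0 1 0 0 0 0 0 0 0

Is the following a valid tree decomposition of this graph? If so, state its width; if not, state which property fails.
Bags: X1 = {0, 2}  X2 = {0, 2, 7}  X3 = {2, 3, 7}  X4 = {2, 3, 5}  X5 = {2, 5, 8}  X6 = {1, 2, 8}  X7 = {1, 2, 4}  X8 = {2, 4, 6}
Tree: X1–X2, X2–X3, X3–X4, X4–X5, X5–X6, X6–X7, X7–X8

No — vertex 9 appears in no bag.

A tree decomposition must satisfy three properties: every vertex lies in some bag; for every edge, both endpoints lie together in some bag; and for every vertex, the bags containing it form a connected subtree. Here vertex 9 appears in no bag, so the decomposition is invalid.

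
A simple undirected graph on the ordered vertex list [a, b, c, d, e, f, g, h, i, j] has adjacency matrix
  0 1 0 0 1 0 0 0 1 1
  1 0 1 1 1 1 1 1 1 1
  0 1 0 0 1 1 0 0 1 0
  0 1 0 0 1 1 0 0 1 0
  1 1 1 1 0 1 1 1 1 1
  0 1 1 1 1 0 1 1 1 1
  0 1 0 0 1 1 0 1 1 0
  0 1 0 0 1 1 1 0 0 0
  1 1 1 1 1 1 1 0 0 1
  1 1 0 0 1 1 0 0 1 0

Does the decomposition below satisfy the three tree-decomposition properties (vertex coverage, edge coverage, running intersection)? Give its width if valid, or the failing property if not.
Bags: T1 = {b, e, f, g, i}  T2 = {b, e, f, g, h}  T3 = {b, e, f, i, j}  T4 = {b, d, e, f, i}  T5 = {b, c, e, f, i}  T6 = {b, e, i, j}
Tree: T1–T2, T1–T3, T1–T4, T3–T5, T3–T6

A tree decomposition must satisfy three properties: every vertex lies in some bag; for every edge, both endpoints lie together in some bag; and for every vertex, the bags containing it form a connected subtree. Here vertex a appears in no bag, so the decomposition is invalid.

No — vertex a appears in no bag.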